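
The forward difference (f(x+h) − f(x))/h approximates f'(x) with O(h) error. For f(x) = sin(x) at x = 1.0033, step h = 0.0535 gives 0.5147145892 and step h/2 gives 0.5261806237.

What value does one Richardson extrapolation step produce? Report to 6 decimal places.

r = 1, so 2^r = 2.
Top: 2(0.5261806237) − (0.5147145892) = 0.5376466582
Denominator 2 − 1 = 1.
R = 0.5376466582/1 = 0.5376466582
Correction |R − A(h/2)| = 1.147e-02; gap |A(h/2) − A(h)| = 1.147e-02.

0.537647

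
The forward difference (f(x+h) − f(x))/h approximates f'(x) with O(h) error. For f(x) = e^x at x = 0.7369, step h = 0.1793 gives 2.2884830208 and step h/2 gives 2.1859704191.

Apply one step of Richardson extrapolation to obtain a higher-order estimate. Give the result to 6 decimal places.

Leading term ∝ h^1; use weight 2 = 2^1.
2·2.1859704191 = 4.3719408382; 4.3719408382 − 2.2884830208 = 2.0834578174
Denominator 2 − 1 = 1.
(2·2.1859704191 − 2.2884830208)/(2 − 1) = 2.0834578174
Correction |R − A(h/2)| = 1.025e-01; gap |A(h/2) − A(h)| = 1.025e-01.

2.083458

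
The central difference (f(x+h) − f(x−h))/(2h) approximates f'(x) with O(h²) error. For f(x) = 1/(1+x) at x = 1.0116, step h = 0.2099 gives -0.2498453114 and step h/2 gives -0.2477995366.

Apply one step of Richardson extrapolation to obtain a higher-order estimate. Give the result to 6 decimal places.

-0.247118

r = 2: numerator weight 4, denominator 3.
2^2×A(h/2) = -0.9911981464; minus A(h) gives -0.7413528350.
Extrapolated: (-0.7413528350) / 3 = -0.2471176117
Shift from A(h/2): +0.0006819249.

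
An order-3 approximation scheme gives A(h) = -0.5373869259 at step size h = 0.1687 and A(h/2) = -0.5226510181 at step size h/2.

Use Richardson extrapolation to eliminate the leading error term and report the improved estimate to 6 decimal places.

-0.520546

Method order is 3; weight 2^3 = 8.
Weighted: (-4.1812081448) − (-0.5373869259) = -3.6438212189
R = (-3.6438212189)/7 = -0.5205458884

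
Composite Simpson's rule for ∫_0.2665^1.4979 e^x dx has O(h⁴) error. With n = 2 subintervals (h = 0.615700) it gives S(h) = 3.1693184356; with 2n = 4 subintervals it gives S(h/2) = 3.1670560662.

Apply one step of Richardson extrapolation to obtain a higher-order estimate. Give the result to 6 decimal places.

3.166905

The method has order 4: 2^4 = 16.
Numerator 16×A(h/2) − A(h) = 16×3.1670560662 − 3.1693184356 = 47.5035786236
47.5035786236 ÷ 15 = 3.1669052416
Shift from A(h/2): −0.0001508246.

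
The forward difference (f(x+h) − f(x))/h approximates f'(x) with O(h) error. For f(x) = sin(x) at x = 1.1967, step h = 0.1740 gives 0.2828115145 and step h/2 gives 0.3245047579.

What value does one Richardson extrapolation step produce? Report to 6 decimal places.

0.366198

With r = 1 the leading error scales as h^1, so the weight is 2^1 = 2.
Top: 2(0.3245047579) − (0.2828115145) = 0.3661980013
Denominator 2 − 1 = 1.
(2 × 0.3245047579 − 0.2828115145)/(2 − 1) = 0.3661980013
Correction |R − A(h/2)| = 4.169e-02; gap |A(h/2) − A(h)| = 4.169e-02.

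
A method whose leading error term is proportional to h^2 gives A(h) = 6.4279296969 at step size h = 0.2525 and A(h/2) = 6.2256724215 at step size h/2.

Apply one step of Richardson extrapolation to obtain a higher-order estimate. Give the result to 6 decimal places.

6.158253

r = 2, so 2^r = 4.
Numerator 4*A(h/2) − A(h) = 4*6.2256724215 − 6.4279296969 = 18.4747599891
(4*6.2256724215 − 6.4279296969)/(4 − 1) = 6.1582533297
Gap between inputs: 2.023e-01; correction applied: −0.0674190918.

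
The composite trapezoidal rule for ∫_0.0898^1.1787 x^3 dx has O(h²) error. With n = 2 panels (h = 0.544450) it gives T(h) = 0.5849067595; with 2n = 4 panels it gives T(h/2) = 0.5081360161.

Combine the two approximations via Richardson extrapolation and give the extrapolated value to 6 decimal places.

0.482546

The method has order 2: 2^2 = 4.
Top: 4(0.5081360161) − (0.5849067595) = 1.4476373049
R = 1.4476373049/3 = 0.4825457683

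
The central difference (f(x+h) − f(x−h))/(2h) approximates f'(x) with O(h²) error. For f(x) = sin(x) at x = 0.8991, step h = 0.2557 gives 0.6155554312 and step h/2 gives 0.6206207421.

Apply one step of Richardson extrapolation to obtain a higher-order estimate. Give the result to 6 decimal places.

0.622309

r = 2, so 2^r = 4.
A(h/2) − A(h) = 0.6206207421 − 0.6155554312 = 0.0050653109
Divide by 2^2 − 1 = 3: 0.0050653109/3 = 0.0016884370
R = 0.6206207421 + 0.0016884370 = 0.6223091791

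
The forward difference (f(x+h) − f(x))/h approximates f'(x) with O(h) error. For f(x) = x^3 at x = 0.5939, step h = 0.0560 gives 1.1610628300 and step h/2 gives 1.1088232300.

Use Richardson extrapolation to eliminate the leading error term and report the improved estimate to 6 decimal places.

1.056584

Leading term ∝ h^1; use weight 2 = 2^1.
2×1.1088232300 = 2.2176464600; 2.2176464600 − 1.1610628300 = 1.0565836300
Extrapolated: 1.0565836300 / 1 = 1.0565836300
Correction |R − A(h/2)| = 5.224e-02; gap |A(h/2) − A(h)| = 5.224e-02.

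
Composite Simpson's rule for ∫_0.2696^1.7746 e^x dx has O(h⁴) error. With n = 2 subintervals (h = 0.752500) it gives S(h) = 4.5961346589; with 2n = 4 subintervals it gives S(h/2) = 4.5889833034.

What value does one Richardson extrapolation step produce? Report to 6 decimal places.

4.588507

With r = 4 the leading error scales as h^4, so the weight is 2^4 = 16.
16*4.5889833034 − 4.5961346589 = 68.8275981955
Extrapolated: 68.8275981955 / 15 = 4.5885065464
Gap between inputs: 7.151e-03; correction applied: −0.0004767570.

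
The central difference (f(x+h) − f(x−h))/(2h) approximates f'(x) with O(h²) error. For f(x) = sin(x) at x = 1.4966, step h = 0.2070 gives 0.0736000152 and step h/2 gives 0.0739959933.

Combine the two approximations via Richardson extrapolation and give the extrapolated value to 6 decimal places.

0.074128

r = 2, so 2^r = 4.
2^2*A(h/2) = 0.2959839732; minus A(h) gives 0.2223839580.
(4*0.0739959933 − 0.0736000152)/(4 − 1) = 0.0741279860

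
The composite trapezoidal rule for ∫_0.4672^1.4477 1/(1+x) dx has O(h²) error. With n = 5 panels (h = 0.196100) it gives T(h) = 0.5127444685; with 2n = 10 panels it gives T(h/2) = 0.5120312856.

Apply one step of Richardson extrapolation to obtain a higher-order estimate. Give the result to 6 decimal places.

r = 2, so 2^r = 4.
2^2 × A(h/2) = 2.0481251424; minus A(h) gives 1.5353806739.
Denominator 4 − 1 = 3.
So the Richardson estimate is 0.5117935580.

0.511794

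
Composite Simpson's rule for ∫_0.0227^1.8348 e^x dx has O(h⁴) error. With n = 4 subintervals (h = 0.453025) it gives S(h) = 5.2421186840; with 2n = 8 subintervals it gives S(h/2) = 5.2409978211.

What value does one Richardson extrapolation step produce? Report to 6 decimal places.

5.240923

The method has order 4: 2^4 = 16.
16 × 5.2409978211 − 5.2421186840 = 78.6138464536
R = 78.6138464536/15 = 5.2409230969
Correction |R − A(h/2)| = 7.472e-05; gap |A(h/2) − A(h)| = 1.121e-03.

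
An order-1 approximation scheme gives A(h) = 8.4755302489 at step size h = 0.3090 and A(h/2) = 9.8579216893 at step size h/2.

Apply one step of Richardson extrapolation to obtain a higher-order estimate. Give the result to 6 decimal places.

r = 1: numerator weight 2, denominator 1.
2×9.8579216893 = 19.7158433786; 19.7158433786 − 8.4755302489 = 11.2403131297
Divide by 2^1 − 1 = 1.
Extrapolated: 11.2403131297 / 1 = 11.2403131297
Gap between inputs: 1.382e+00; correction applied: +1.3823914404.

11.240313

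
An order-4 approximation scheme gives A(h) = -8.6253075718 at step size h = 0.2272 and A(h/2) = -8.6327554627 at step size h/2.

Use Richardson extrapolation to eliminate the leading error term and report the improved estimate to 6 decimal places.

-8.633252

Leading term ∝ h^4; use weight 16 = 2^4.
Numerator 16×A(h/2) − A(h) = 16×(-8.6327554627) − (-8.6253075718) = -129.4987798314
R = (-129.4987798314)/15 = -8.6332519888
Shift from A(h/2): −0.0004965261.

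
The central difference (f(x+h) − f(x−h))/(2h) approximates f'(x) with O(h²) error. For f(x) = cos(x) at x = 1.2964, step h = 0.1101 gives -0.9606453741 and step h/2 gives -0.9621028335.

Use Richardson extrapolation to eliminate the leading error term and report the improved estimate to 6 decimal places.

The method has order 2: 2^2 = 4.
4·(-0.9621028335) = -3.8484113340; subtract (-0.9606453741) → -2.8877659599
Extrapolated: (-2.8877659599) / 3 = -0.9625886533
Correction |R − A(h/2)| = 4.858e-04; gap |A(h/2) − A(h)| = 1.457e-03.

-0.962589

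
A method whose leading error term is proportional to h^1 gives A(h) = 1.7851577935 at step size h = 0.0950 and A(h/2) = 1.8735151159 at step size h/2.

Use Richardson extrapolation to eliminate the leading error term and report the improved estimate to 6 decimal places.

Order 1 gives 2^r = 2 and 2^r − 1 = 1.
2×1.8735151159 = 3.7470302318; subtract 1.7851577935 → 1.9618724383
R = 1.9618724383/1 = 1.9618724383

1.961872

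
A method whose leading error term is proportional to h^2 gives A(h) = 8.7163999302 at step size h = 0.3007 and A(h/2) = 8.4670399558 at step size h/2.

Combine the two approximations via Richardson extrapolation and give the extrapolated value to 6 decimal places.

8.383920

Error is O(h^2); halving h shrinks it by 2^2 = 4.
A(h/2) − A(h) = 8.4670399558 − 8.7163999302 = -0.2493599744
Correction (A(h/2) − A(h))/(4 − 1) = (-0.2493599744)/3 = -0.0831199915
R = 8.4670399558 − 0.0831199915 = 8.3839199643
Gap between inputs: 2.494e-01; correction applied: −0.0831199915.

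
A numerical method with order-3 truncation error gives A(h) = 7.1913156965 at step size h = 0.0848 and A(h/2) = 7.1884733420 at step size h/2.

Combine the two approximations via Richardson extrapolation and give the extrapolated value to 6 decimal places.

7.188067

r = 3, so 2^r = 8.
Weighted: 57.5077867360 − 7.1913156965 = 50.3164710395
Denominator 8 − 1 = 7.
Result: 7.1880672914
Shift from A(h/2): −0.0004060506.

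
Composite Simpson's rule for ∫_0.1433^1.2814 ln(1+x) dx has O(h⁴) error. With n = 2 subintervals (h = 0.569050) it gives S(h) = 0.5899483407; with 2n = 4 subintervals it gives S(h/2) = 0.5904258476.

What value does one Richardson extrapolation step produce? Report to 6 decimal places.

0.590458

With r = 4 the leading error scales as h^4, so the weight is 2^4 = 16.
16*0.5904258476 = 9.4468135616; 9.4468135616 − 0.5899483407 = 8.8568652209
(16*0.5904258476 − 0.5899483407)/(16 − 1) = 0.5904576814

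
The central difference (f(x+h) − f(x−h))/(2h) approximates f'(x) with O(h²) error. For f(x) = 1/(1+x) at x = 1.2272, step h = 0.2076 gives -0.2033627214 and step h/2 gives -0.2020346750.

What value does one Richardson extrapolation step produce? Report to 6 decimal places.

Method order is 2; weight 2^2 = 4.
Weighted: (-0.8081387000) − (-0.2033627214) = -0.6047759786
(-0.6047759786) ÷ 3 = -0.2015919929
Gap between inputs: 1.328e-03; correction applied: +0.0004426821.

-0.201592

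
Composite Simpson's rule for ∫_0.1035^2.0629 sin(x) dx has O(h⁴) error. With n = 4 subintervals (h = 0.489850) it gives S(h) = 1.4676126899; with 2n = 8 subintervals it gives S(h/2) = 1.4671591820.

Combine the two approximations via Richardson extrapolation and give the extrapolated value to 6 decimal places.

1.467129

r = 4: numerator weight 16, denominator 15.
16·1.4671591820 = 23.4745469120; subtract 1.4676126899 → 22.0069342221
Denominator 16 − 1 = 15.
R = 22.0069342221/15 = 1.4671289481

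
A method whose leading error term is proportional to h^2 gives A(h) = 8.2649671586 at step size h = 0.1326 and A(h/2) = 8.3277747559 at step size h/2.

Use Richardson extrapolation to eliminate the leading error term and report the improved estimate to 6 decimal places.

r = 2, so 2^r = 4.
Weighted: 33.3110990236 − 8.2649671586 = 25.0461318650
Divide by 2^2 − 1 = 3.
Result: 8.3487106217
Shift from A(h/2): +0.0209358658.

8.348711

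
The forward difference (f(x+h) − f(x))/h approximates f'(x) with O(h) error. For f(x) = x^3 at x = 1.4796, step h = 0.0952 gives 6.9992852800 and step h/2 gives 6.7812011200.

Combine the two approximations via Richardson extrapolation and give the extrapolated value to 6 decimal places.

6.563117

Error is O(h^1); halving h shrinks it by 2^1 = 2.
2^1·A(h/2) = 13.5624022400; minus A(h) gives 6.5631169600.
R = 6.5631169600/1 = 6.5631169600
Shift from A(h/2): −0.2180841600.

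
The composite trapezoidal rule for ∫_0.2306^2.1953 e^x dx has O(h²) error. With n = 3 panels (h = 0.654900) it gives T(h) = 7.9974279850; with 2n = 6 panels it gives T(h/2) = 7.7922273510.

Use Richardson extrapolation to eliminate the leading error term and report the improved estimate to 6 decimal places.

Leading term ∝ h^2; use weight 4 = 2^2.
A(h/2) − A(h) = 7.7922273510 − 7.9974279850 = -0.2052006340
Correction (A(h/2) − A(h))/(4 − 1) = (-0.2052006340)/3 = -0.0684002113
R = 7.7922273510 − 0.0684002113 = 7.7238271397

7.723827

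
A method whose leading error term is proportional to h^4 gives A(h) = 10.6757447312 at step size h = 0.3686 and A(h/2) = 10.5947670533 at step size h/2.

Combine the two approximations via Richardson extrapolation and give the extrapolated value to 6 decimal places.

10.589369

r = 4: numerator weight 16, denominator 15.
2^4·A(h/2) = 169.5162728528; minus A(h) gives 158.8405281216.
Divide by 2^4 − 1 = 15.
So the Richardson estimate is 10.5893685414.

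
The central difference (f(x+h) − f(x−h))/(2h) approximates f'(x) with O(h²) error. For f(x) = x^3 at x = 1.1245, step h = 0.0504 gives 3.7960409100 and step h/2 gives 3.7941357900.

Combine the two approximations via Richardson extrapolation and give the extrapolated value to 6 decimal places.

3.793501

r = 2: numerator weight 4, denominator 3.
4*3.7941357900 = 15.1765431600; subtract 3.7960409100 → 11.3805022500
(4*3.7941357900 − 3.7960409100)/(4 − 1) = 3.7935007500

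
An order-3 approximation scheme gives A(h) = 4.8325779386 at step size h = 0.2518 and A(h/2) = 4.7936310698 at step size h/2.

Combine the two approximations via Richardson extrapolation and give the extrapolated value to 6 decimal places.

4.788067

r = 3, so 2^r = 8.
2^3 × A(h/2) = 38.3490485584; minus A(h) gives 33.5164706198.
R = 33.5164706198/7 = 4.7880672314
Shift from A(h/2): −0.0055638384.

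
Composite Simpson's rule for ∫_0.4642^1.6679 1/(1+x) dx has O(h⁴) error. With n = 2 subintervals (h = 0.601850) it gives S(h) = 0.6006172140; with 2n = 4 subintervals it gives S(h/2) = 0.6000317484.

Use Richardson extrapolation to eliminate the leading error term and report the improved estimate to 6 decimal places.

0.599993

The method has order 4: 2^4 = 16.
16×0.6000317484 = 9.6005079744; 9.6005079744 − 0.6006172140 = 8.9998907604
Divide by 2^4 − 1 = 15.
So the Richardson estimate is 0.5999927174.
Gap between inputs: 5.855e-04; correction applied: −0.0000390310.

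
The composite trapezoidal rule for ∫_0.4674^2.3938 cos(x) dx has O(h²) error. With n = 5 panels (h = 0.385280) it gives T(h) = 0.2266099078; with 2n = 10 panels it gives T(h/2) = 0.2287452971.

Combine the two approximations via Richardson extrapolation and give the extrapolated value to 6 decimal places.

0.229457

r = 2, so 2^r = 4.
Top: 4(0.2287452971) − (0.2266099078) = 0.6883712806
Extrapolated: 0.6883712806 / 3 = 0.2294570935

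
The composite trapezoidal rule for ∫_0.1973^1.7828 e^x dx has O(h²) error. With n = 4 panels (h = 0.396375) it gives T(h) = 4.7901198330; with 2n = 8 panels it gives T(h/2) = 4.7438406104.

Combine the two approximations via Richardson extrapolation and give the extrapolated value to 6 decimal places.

4.728414

The method has order 2: 2^2 = 4.
Top: 4(4.7438406104) − (4.7901198330) = 14.1852426086
(4×4.7438406104 − 4.7901198330)/(4 − 1) = 4.7284142029
Gap between inputs: 4.628e-02; correction applied: −0.0154264075.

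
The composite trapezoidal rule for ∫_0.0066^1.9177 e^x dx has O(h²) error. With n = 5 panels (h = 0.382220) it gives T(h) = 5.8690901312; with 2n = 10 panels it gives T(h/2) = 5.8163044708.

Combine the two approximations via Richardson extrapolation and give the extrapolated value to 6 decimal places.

Method order is 2; weight 2^2 = 4.
Weighted: 23.2652178832 − 5.8690901312 = 17.3961277520
(4*5.8163044708 − 5.8690901312)/(4 − 1) = 5.7987092507

5.798709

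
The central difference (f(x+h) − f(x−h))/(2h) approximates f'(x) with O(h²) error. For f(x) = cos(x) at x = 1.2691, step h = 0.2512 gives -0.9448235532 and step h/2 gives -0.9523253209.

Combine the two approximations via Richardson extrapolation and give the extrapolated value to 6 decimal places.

-0.954826

r = 2: numerator weight 4, denominator 3.
Top: 4(-0.9523253209) − (-0.9448235532) = -2.8644777304
Denominator 4 − 1 = 3.
So the Richardson estimate is -0.9548259101.
Correction |R − A(h/2)| = 2.501e-03; gap |A(h/2) − A(h)| = 7.502e-03.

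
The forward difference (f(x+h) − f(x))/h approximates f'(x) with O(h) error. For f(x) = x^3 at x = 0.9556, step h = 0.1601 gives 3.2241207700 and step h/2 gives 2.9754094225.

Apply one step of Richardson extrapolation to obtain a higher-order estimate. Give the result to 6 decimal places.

2.726698

Error is O(h^1); halving h shrinks it by 2^1 = 2.
2·2.9754094225 = 5.9508188450; 5.9508188450 − 3.2241207700 = 2.7266980750
Denominator 2 − 1 = 1.
2.7266980750 ÷ 1 = 2.7266980750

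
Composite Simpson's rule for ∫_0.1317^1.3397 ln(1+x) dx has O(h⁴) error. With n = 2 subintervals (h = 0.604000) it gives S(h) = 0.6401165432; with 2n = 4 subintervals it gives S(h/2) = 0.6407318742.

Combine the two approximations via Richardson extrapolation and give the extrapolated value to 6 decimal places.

r = 4, so 2^r = 16.
A(h/2) − A(h) = 0.6407318742 − 0.6401165432 = 0.0006153310
Correction (A(h/2) − A(h))/(16 − 1) = 0.0006153310/15 = 0.0000410221
R = A(h/2) + (A(h/2) − A(h))/15 = 0.6407318742 + 0.0000410221 = 0.6407728963

0.640773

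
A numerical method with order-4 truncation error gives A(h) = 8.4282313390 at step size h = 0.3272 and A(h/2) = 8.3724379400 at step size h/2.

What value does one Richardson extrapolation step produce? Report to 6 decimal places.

8.368718

The method has order 4: 2^4 = 16.
16*8.3724379400 − 8.4282313390 = 125.5307757010
Divide by 2^4 − 1 = 15.
Extrapolated: 125.5307757010 / 15 = 8.3687183801
Correction |R − A(h/2)| = 3.720e-03; gap |A(h/2) − A(h)| = 5.579e-02.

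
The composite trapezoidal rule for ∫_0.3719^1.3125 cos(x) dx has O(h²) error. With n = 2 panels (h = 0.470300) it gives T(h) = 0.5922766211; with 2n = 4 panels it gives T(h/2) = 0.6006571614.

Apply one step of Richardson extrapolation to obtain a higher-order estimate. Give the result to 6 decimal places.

0.603451

r = 2, so 2^r = 4.
4 × 0.6006571614 = 2.4026286456; 2.4026286456 − 0.5922766211 = 1.8103520245
(4 × 0.6006571614 − 0.5922766211)/(4 − 1) = 0.6034506748
Correction |R − A(h/2)| = 2.794e-03; gap |A(h/2) − A(h)| = 8.381e-03.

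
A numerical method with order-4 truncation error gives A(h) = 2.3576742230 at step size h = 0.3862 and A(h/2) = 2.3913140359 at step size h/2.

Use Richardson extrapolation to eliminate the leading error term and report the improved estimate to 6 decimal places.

With r = 4 the leading error scales as h^4, so the weight is 2^4 = 16.
Numerator 16×A(h/2) − A(h) = 16×2.3913140359 − 2.3576742230 = 35.9033503514
Denominator 16 − 1 = 15.
So the Richardson estimate is 2.3935566901.
Gap between inputs: 3.364e-02; correction applied: +0.0022426542.

2.393557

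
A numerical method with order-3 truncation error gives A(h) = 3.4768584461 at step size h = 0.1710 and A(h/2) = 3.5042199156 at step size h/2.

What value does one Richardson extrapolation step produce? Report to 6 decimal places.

3.508129

Order 3 gives 2^r = 8 and 2^r − 1 = 7.
2^3·A(h/2) = 28.0337593248; minus A(h) gives 24.5569008787.
Denominator 8 − 1 = 7.
24.5569008787 ÷ 7 = 3.5081286970
Correction |R − A(h/2)| = 3.909e-03; gap |A(h/2) − A(h)| = 2.736e-02.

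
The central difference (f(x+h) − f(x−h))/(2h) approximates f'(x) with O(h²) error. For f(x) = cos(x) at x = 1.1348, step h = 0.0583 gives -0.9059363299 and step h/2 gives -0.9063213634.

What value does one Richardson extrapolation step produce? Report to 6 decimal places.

Order 2 gives 2^r = 4 and 2^r − 1 = 3.
Weighted: (-3.6252854536) − (-0.9059363299) = -2.7193491237
Extrapolated: (-2.7193491237) / 3 = -0.9064497079
Shift from A(h/2): −0.0001283445.

-0.906450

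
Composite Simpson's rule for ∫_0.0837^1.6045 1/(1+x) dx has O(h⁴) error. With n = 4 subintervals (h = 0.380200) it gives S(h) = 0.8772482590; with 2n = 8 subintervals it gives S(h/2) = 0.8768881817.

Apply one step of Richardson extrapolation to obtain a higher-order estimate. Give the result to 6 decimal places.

0.876864

r = 4: numerator weight 16, denominator 15.
Difference of the inputs: 0.8768881817 − 0.8772482590 = -0.0003600773
Divide by 2^4 − 1 = 15: (-0.0003600773)/15 = -0.0000240052
R = 0.8768881817 − 0.0000240052 = 0.8768641765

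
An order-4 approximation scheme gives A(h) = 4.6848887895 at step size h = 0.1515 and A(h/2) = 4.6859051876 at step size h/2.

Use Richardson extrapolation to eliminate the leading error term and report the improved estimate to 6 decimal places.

Leading term ∝ h^4; use weight 16 = 2^4.
Top: 16(4.6859051876) − (4.6848887895) = 70.2895942121
Divide by 2^4 − 1 = 15.
So the Richardson estimate is 4.6859729475.
Gap between inputs: 1.016e-03; correction applied: +0.0000677599.

4.685973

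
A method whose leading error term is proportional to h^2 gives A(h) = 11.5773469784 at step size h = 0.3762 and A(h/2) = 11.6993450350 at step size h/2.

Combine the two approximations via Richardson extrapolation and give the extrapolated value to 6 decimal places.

11.740011

Order 2 gives 2^r = 4 and 2^r − 1 = 3.
4*11.6993450350 = 46.7973801400; 46.7973801400 − 11.5773469784 = 35.2200331616
(4*11.6993450350 − 11.5773469784)/(4 − 1) = 11.7400110539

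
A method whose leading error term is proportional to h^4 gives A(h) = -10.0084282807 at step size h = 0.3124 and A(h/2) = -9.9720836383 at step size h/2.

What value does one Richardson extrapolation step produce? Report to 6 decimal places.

-9.969661

Error is O(h^4); halving h shrinks it by 2^4 = 16.
16×(-9.9720836383) − (-10.0084282807) = -149.5449099321
Divide by 2^4 − 1 = 15.
So the Richardson estimate is -9.9696606621.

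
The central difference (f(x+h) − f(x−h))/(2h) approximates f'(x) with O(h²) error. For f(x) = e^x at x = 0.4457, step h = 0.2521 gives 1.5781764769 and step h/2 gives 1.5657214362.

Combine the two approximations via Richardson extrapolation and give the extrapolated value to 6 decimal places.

r = 2: numerator weight 4, denominator 3.
4×1.5657214362 − 1.5781764769 = 4.6847092679
Denominator 4 − 1 = 3.
So the Richardson estimate is 1.5615697560.

1.561570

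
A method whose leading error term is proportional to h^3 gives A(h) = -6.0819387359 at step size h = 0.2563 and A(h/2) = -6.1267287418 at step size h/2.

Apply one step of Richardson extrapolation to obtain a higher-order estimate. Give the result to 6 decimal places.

-6.133127

Error is O(h^3); halving h shrinks it by 2^3 = 8.
8·(-6.1267287418) = -49.0138299344; subtract (-6.0819387359) → -42.9318911985
Divide by 2^3 − 1 = 7.
Result: -6.1331273141
Shift from A(h/2): −0.0063985723.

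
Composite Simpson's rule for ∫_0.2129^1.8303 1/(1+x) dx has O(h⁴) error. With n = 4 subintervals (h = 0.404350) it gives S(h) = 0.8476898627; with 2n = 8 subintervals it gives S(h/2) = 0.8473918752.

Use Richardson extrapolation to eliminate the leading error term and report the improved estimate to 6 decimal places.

0.847372

r = 4: numerator weight 16, denominator 15.
Numerator 16*A(h/2) − A(h) = 16*0.8473918752 − 0.8476898627 = 12.7105801405
Divide by 2^4 − 1 = 15.
(16*0.8473918752 − 0.8476898627)/(16 − 1) = 0.8473720094
Gap between inputs: 2.980e-04; correction applied: −0.0000198658.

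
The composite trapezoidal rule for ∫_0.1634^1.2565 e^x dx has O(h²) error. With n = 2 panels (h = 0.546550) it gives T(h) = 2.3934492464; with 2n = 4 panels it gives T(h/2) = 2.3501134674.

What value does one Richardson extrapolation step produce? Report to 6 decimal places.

2.335668

r = 2: numerator weight 4, denominator 3.
Numerator 4 × A(h/2) − A(h) = 4 × 2.3501134674 − 2.3934492464 = 7.0070046232
(4 × 2.3501134674 − 2.3934492464)/(4 − 1) = 2.3356682077
Shift from A(h/2): −0.0144452597.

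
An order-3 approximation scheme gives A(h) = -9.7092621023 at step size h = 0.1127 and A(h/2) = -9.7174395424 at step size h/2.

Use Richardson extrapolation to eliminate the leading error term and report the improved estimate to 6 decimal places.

r = 3: numerator weight 8, denominator 7.
Numerator 8*A(h/2) − A(h) = 8*(-9.7174395424) − (-9.7092621023) = -68.0302542369
(8*(-9.7174395424) − (-9.7092621023))/(8 − 1) = -9.7186077481
Correction |R − A(h/2)| = 1.168e-03; gap |A(h/2) − A(h)| = 8.177e-03.

-9.718608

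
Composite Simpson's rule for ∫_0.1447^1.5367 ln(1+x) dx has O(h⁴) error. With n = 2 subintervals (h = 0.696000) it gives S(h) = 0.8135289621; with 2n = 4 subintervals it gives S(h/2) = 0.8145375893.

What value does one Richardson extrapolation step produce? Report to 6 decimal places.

Order 4 gives 2^r = 16 and 2^r − 1 = 15.
Numerator 16·A(h/2) − A(h) = 16·0.8145375893 − 0.8135289621 = 12.2190724667
Denominator 16 − 1 = 15.
12.2190724667 ÷ 15 = 0.8146048311

0.814605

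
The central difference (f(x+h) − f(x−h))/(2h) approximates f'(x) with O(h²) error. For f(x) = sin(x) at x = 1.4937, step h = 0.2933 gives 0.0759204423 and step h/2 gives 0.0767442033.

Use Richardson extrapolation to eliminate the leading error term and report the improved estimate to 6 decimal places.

The method has order 2: 2^2 = 4.
Numerator 4×A(h/2) − A(h) = 4×0.0767442033 − 0.0759204423 = 0.2310563709
Divide by 2^2 − 1 = 3.
R = 0.2310563709/3 = 0.0770187903

0.077019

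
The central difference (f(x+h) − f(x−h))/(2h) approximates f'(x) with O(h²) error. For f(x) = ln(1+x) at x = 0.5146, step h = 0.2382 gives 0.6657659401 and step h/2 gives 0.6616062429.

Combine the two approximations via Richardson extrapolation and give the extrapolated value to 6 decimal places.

0.660220

Method order is 2; weight 2^2 = 4.
4×0.6616062429 = 2.6464249716; subtract 0.6657659401 → 1.9806590315
Denominator 4 − 1 = 3.
Result: 0.6602196772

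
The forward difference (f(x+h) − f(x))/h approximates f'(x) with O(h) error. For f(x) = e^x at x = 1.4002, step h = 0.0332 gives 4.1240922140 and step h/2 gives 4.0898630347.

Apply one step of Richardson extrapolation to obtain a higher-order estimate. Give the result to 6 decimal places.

r = 1, so 2^r = 2.
2*4.0898630347 = 8.1797260694; 8.1797260694 − 4.1240922140 = 4.0556338554
Divide by 2^1 − 1 = 1.
4.0556338554 ÷ 1 = 4.0556338554

4.055634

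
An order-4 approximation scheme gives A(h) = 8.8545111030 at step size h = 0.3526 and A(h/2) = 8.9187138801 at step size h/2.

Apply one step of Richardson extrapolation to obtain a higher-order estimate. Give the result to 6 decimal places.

Order 4 gives 2^r = 16 and 2^r − 1 = 15.
Weighted: 142.6994220816 − 8.8545111030 = 133.8449109786
Denominator 16 − 1 = 15.
So the Richardson estimate is 8.9229940652.

8.922994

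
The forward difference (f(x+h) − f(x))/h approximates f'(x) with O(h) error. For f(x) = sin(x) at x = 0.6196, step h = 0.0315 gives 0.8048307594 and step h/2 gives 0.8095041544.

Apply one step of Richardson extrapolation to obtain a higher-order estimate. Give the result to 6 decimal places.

The method has order 1: 2^1 = 2.
Difference of the inputs: 0.8095041544 − 0.8048307594 = 0.0046733950
Divide by 2^1 − 1 = 1: 0.0046733950/1 = 0.0046733950
R = 0.8095041544 + 0.0046733950 = 0.8141775494

0.814178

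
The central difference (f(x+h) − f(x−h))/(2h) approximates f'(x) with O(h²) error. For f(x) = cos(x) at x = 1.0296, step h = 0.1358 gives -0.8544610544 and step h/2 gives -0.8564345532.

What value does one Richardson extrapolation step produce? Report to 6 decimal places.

-0.857092

Error is O(h^2); halving h shrinks it by 2^2 = 4.
Numerator 4 × A(h/2) − A(h) = 4 × (-0.8564345532) − (-0.8544610544) = -2.5712771584
Divide by 2^2 − 1 = 3.
Extrapolated: (-2.5712771584) / 3 = -0.8570923861
Gap between inputs: 1.973e-03; correction applied: −0.0006578329.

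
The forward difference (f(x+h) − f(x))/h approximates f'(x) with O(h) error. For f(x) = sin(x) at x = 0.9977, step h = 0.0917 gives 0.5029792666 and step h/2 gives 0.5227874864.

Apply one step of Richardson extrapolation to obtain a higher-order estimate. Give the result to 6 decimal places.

r = 1, so 2^r = 2.
A(h/2) − A(h) = 0.5227874864 − 0.5029792666 = 0.0198082198
Correction (A(h/2) − A(h))/(2 − 1) = 0.0198082198/1 = 0.0198082198
R = 0.5227874864 + 0.0198082198 = 0.5425957062
Gap between inputs: 1.981e-02; correction applied: +0.0198082198.

0.542596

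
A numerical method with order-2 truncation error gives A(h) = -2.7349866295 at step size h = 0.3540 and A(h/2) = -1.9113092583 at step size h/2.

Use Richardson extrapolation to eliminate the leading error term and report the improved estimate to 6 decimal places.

Method order is 2; weight 2^2 = 4.
Weighted: (-7.6452370332) − (-2.7349866295) = -4.9102504037
Extrapolated: (-4.9102504037) / 3 = -1.6367501346
Shift from A(h/2): +0.2745591237.

-1.636750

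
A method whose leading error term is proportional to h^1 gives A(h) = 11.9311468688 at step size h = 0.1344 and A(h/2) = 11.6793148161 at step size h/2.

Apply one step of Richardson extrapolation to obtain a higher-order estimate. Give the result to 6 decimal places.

With r = 1 the leading error scales as h^1, so the weight is 2^1 = 2.
2×11.6793148161 = 23.3586296322; 23.3586296322 − 11.9311468688 = 11.4274827634
Divide by 2^1 − 1 = 1.
R = 11.4274827634/1 = 11.4274827634
Correction |R − A(h/2)| = 2.518e-01; gap |A(h/2) − A(h)| = 2.518e-01.

11.427483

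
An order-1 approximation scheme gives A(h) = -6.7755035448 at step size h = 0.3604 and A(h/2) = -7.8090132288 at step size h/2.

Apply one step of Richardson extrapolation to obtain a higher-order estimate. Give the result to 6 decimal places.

Leading term ∝ h^1; use weight 2 = 2^1.
Numerator 2·A(h/2) − A(h) = 2·(-7.8090132288) − (-6.7755035448) = -8.8425229128
Denominator 2 − 1 = 1.
(2·(-7.8090132288) − (-6.7755035448))/(2 − 1) = -8.8425229128

-8.842523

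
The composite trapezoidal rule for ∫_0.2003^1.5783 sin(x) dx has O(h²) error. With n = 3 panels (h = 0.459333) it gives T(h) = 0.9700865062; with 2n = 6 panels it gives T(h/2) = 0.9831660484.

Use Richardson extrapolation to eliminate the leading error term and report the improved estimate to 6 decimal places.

r = 2: numerator weight 4, denominator 3.
4*0.9831660484 = 3.9326641936; subtract 0.9700865062 → 2.9625776874
Divide by 2^2 − 1 = 3.
Result: 0.9875258958

0.987526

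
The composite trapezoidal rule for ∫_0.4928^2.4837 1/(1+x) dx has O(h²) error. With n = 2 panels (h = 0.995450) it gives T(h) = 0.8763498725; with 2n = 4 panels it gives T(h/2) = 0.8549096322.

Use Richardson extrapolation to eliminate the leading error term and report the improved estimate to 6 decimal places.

The method has order 2: 2^2 = 4.
2^2*A(h/2) = 3.4196385288; minus A(h) gives 2.5432886563.
2.5432886563 ÷ 3 = 0.8477628854

0.847763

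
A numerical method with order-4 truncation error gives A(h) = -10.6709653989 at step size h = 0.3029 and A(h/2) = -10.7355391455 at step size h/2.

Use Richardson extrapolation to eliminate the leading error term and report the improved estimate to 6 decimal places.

Error is O(h^4); halving h shrinks it by 2^4 = 16.
16*(-10.7355391455) − (-10.6709653989) = -161.0976609291
Divide by 2^4 − 1 = 15.
Result: -10.7398440619

-10.739844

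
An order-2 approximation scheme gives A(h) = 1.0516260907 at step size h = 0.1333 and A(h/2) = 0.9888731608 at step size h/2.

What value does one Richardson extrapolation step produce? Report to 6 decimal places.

0.967956

Error is O(h^2); halving h shrinks it by 2^2 = 4.
Numerator 4*A(h/2) − A(h) = 4*0.9888731608 − 1.0516260907 = 2.9038665525
Extrapolated: 2.9038665525 / 3 = 0.9679555175
Correction |R − A(h/2)| = 2.092e-02; gap |A(h/2) − A(h)| = 6.275e-02.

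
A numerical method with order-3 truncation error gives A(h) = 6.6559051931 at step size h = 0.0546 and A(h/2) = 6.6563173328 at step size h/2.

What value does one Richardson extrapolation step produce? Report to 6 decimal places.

r = 3: numerator weight 8, denominator 7.
A(h/2) − A(h) = 6.6563173328 − 6.6559051931 = 0.0004121397
Divide by 2^3 − 1 = 7: 0.0004121397/7 = 0.0000588771
R = A(h/2) + (A(h/2) − A(h))/7 = 6.6563173328 + 0.0000588771 = 6.6563762099

6.656376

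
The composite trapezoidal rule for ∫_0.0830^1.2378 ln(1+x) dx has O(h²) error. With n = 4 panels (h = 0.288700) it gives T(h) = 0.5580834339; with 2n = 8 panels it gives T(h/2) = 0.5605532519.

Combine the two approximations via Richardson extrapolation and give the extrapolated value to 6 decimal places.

0.561377

Error is O(h^2); halving h shrinks it by 2^2 = 4.
4·0.5605532519 = 2.2422130076; subtract 0.5580834339 → 1.6841295737
Denominator 4 − 1 = 3.
R = 1.6841295737/3 = 0.5613765246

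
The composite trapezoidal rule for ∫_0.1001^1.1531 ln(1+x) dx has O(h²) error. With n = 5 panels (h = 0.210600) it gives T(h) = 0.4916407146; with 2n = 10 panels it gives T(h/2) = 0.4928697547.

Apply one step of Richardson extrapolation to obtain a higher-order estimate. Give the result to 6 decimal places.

Leading term ∝ h^2; use weight 4 = 2^2.
4·0.4928697547 = 1.9714790188; subtract 0.4916407146 → 1.4798383042
R = 1.4798383042/3 = 0.4932794347

0.493279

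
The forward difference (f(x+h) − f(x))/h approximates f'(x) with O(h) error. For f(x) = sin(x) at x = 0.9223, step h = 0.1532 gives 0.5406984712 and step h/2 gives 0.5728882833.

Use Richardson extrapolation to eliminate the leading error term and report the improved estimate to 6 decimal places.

0.605078

r = 1: numerator weight 2, denominator 1.
2 × 0.5728882833 = 1.1457765666; 1.1457765666 − 0.5406984712 = 0.6050780954
Denominator 2 − 1 = 1.
Result: 0.6050780954
Correction |R − A(h/2)| = 3.219e-02; gap |A(h/2) − A(h)| = 3.219e-02.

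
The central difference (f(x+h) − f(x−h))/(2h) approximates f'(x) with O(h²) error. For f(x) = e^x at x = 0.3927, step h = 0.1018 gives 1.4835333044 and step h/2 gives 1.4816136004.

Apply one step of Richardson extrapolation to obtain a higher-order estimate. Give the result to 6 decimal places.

r = 2, so 2^r = 4.
4 × 1.4816136004 = 5.9264544016; subtract 1.4835333044 → 4.4429210972
Denominator 4 − 1 = 3.
4.4429210972 ÷ 3 = 1.4809736991

1.480974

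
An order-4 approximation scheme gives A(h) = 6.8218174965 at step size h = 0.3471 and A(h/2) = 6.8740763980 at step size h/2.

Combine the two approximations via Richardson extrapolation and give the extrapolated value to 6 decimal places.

6.877560

Order 4 gives 2^r = 16 and 2^r − 1 = 15.
Numerator 16×A(h/2) − A(h) = 16×6.8740763980 − 6.8218174965 = 103.1634048715
Denominator 16 − 1 = 15.
So the Richardson estimate is 6.8775603248.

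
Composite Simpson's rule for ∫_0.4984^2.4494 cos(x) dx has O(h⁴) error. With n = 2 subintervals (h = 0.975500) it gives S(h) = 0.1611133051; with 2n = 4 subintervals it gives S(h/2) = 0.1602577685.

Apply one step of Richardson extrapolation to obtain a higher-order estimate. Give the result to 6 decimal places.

0.160201

Leading term ∝ h^4; use weight 16 = 2^4.
16·0.1602577685 = 2.5641242960; subtract 0.1611133051 → 2.4030109909
Divide by 2^4 − 1 = 15.
Extrapolated: 2.4030109909 / 15 = 0.1602007327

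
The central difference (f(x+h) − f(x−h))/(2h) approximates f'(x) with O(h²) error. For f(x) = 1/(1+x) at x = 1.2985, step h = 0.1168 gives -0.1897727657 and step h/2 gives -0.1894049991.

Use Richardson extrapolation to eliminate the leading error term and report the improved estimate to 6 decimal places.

r = 2, so 2^r = 4.
Top: 4(-0.1894049991) − (-0.1897727657) = -0.5678472307
Divide by 2^2 − 1 = 3.
Extrapolated: (-0.5678472307) / 3 = -0.1892824102

-0.189282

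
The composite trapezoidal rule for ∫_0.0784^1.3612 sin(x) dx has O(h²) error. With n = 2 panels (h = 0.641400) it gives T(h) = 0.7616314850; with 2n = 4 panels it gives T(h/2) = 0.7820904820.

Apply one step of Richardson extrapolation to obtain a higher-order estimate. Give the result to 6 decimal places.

Leading term ∝ h^2; use weight 4 = 2^2.
4·0.7820904820 = 3.1283619280; 3.1283619280 − 0.7616314850 = 2.3667304430
Divide by 2^2 − 1 = 3.
(4·0.7820904820 − 0.7616314850)/(4 − 1) = 0.7889101477

0.788910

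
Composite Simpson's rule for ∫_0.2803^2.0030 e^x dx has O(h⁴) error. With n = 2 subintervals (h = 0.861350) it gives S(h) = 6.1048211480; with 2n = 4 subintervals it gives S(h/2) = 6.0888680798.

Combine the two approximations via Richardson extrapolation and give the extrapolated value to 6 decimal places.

Method order is 4; weight 2^4 = 16.
Numerator 16*A(h/2) − A(h) = 16*6.0888680798 − 6.1048211480 = 91.3170681288
R = 91.3170681288/15 = 6.0878045419
Correction |R − A(h/2)| = 1.064e-03; gap |A(h/2) − A(h)| = 1.595e-02.

6.087805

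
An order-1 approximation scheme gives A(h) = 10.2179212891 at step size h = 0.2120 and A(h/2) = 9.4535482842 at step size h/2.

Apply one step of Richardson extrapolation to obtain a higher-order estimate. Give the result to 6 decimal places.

With r = 1 the leading error scales as h^1, so the weight is 2^1 = 2.
Top: 2(9.4535482842) − (10.2179212891) = 8.6891752793
Divide by 2^1 − 1 = 1.
(2×9.4535482842 − 10.2179212891)/(2 − 1) = 8.6891752793
Correction |R − A(h/2)| = 7.644e-01; gap |A(h/2) − A(h)| = 7.644e-01.

8.689175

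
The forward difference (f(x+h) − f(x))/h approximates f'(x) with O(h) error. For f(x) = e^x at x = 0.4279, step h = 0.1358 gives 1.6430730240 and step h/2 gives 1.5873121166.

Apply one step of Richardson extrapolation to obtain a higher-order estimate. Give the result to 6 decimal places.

r = 1: numerator weight 2, denominator 1.
Weighted: 3.1746242332 − 1.6430730240 = 1.5315512092
Denominator 2 − 1 = 1.
1.5315512092 ÷ 1 = 1.5315512092
Gap between inputs: 5.576e-02; correction applied: −0.0557609074.

1.531551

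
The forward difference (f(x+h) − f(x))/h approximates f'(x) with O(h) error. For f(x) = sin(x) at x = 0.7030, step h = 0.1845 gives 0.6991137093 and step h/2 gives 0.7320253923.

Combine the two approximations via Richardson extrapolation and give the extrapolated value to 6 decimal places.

0.764937

Order 1 gives 2^r = 2 and 2^r − 1 = 1.
Numerator 2 × A(h/2) − A(h) = 2 × 0.7320253923 − 0.6991137093 = 0.7649370753
(2 × 0.7320253923 − 0.6991137093)/(2 − 1) = 0.7649370753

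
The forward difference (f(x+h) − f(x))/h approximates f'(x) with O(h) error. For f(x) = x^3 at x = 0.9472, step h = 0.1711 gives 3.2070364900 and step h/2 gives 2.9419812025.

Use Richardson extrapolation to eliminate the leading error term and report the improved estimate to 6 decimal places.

2.676926

Leading term ∝ h^1; use weight 2 = 2^1.
Numerator 2×A(h/2) − A(h) = 2×2.9419812025 − 3.2070364900 = 2.6769259150
Extrapolated: 2.6769259150 / 1 = 2.6769259150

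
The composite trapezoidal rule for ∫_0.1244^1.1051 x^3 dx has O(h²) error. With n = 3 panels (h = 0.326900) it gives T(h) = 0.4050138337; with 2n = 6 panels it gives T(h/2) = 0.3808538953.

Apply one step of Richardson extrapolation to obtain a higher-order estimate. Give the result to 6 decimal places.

r = 2: numerator weight 4, denominator 3.
Difference of the inputs: 0.3808538953 − 0.4050138337 = -0.0241599384
Divide by 2^2 − 1 = 3: (-0.0241599384)/3 = -0.0080533128
R = A(h/2) + (A(h/2) − A(h))/3 = 0.3808538953 − 0.0080533128 = 0.3728005825
Gap between inputs: 2.416e-02; correction applied: −0.0080533128.

0.372801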